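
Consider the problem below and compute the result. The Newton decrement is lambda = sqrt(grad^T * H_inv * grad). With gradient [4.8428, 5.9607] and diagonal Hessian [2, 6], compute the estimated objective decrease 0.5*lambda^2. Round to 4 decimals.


Step 1: H is diagonal, so H^(-1) * g = [2.4214, 0.9935].
Step 2: g^T H^(-1) g = sum_i g_i^2 / H_ii
  = (4.8428)^2/2 + (5.9607)^2/6
  = 11.7264 + 5.9217 = 17.648
Step 3: Objective decrease = 0.5 * g^T H^(-1) g = 8.824


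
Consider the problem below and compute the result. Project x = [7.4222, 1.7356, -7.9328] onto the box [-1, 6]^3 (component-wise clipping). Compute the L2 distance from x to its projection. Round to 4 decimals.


Project each component onto [-1, 6].
clip(7.4222) = 6.0, clip(1.7356) = 1.7356, clip(-7.9328) = -1.0
Projection = [6.0, 1.7356, -1.0]
Squared diffs: [2.0227, 0.0, 48.0637]
Distance = sqrt(50.0864) = 7.0772


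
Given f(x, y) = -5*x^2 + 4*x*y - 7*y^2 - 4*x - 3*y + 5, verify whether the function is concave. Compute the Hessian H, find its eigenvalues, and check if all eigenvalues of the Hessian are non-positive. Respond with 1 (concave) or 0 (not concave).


The Hessian of f(x,y) = -5*x^2 + 4*x*y - 7*y^2 - 4*x - 3*y + 5 is:
H = [[-10, 4], [4, -14]]
Trace = -10 - 14 = -24
Determinant = -10*-14 - (4)^2 = 124
Discriminant = (-24)^2 - 4*124 = 80.0
Eigenvalues: lambda_1 = -16.4721, lambda_2 = -7.5279
The function is concave.

1


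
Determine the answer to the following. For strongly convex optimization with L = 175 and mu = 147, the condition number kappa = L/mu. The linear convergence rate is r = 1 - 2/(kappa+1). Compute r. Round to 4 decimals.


Step 1: Compute the condition number.
kappa = L/mu = 175/147 = 1.1905
Step 2: Compute the convergence rate.
r = 1 - 2/(kappa + 1) = 1 - 2*mu/(L + mu) = (L - mu)/(L + mu) = 28/322 = 0.087


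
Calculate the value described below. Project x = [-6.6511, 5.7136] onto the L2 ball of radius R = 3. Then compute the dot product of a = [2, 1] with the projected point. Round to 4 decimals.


Step 1: Compute ||x|| (intermediates to 6 decimals).
||x|| = sqrt((-6.6511)^2 + 5.7136^2) = 8.768258
Step 2: Project.
Since ||x|| > R, scale = R/||x|| = 3/8.768258 = 0.342143, proj(x) = scale * x
proj(x) = [-2.275627, 1.954868]
Step 3: Dot product.
a^T * proj(x) = 2*(-2.275627) + 1*1.954868 = -2.5964


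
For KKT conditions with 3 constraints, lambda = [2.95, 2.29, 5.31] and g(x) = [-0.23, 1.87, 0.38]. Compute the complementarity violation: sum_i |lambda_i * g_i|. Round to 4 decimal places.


KKT complementary slackness check:
lambda_1 * g_1 = 2.95 * -0.23 = -0.6785
lambda_2 * g_2 = 2.29 * 1.87 = 4.2823
lambda_3 * g_3 = 5.31 * 0.38 = 2.0178
Total violation = 0.6785 + 4.2823 + 2.0178 = 6.9786


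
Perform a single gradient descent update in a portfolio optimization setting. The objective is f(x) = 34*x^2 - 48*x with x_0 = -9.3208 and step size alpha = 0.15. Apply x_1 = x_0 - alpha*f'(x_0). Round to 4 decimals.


We compute the gradient at x_0 and apply the update.
f'(x) = 68*x - 48
f'(-9.3208) = 68*-9.3208 - 48 = -681.8144
x_1 = -9.3208 - 0.15*-681.8144 = 92.9514


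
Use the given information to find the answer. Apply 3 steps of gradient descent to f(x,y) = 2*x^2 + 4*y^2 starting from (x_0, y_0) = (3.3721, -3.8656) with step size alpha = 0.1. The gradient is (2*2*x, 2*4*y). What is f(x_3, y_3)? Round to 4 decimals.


Gradient descent on f(x,y) = 2*x^2 + 4*y^2.
Starting point: (3.3721, -3.8656), alpha = 0.1
Step 1: grad_x = 2*2*3.3721 = 13.4884, grad_y = 2*4*-3.8656 = -30.9248
  x_1 = 3.3721 - 0.1*13.4884 = 2.0233
  y_1 = -3.8656 - 0.1*-30.9248 = -0.7731
Step 2: grad_x = 2*2*2.0233 = 8.093, grad_y = 2*4*-0.7731 = -6.185
  x_2 = 2.0233 - 0.1*8.093 = 1.214
  y_2 = -0.7731 - 0.1*-6.185 = -0.1546
Step 3: grad_x = 2*2*1.214 = 4.8558, grad_y = 2*4*-0.1546 = -1.237
  x_3 = 1.214 - 0.1*4.8558 = 0.7284
  y_3 = -0.1546 - 0.1*-1.237 = -0.0309
f(0.7284, -0.0309) = 2*0.7284^2 + 4*(-0.0309)^2 = 1.0649


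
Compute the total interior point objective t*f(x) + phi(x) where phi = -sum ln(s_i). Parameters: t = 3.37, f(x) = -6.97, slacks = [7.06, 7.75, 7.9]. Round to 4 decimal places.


Step 1: Compute log-barrier.
ln values: [1.9544, 2.0477, 2.0669]
phi = -(1.9544 + 2.0477 + 2.0669) = -6.069
Step 2: Compute augmented objective.
t*f(x) = 3.37*-6.97 = -23.4889
Total = -23.4889 - 6.069 = -29.5579


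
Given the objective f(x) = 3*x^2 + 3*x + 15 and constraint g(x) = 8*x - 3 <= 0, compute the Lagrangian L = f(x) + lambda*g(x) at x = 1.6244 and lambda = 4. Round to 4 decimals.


Step 1: Evaluate f(x).
f(1.6244) = 3*1.6244^2 + 3*1.6244 + 15 = 27.7892
Step 2: Evaluate g(x).
g(1.6244) = 8*1.6244 - 3 = 9.9952
Step 3: Compute Lagrangian.
L = 27.7892 + 4*9.9952 = 67.77


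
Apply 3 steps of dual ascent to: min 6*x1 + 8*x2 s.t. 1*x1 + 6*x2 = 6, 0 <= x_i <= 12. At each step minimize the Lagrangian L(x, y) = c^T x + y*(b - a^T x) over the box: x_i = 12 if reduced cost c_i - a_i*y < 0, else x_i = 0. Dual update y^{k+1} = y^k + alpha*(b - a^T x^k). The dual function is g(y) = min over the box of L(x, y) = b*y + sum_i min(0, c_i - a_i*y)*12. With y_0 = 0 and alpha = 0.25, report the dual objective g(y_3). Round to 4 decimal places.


Dual ascent for LP: min 6*x1 + 8*x2, 1*x1 + 6*x2 = 6, 0 <= x_i <= 12
Step 1: y^k = 0.0, reduced costs: (6.0, 8.0)
  x^k = (0.0, 0.0), subgradient = b - a^T x = 6.0
  y^{k+1} = 0.0 + 0.25*6.0 = 1.5
Step 2: y^k = 1.5, reduced costs: (4.5, -1.0)
  x^k = (0.0, 12.0), subgradient = b - a^T x = -66.0
  y^{k+1} = 1.5 + 0.25*-66.0 = -15.0
Step 3: y^k = -15.0, reduced costs: (21.0, 98.0)
  x^k = (0.0, 0.0), subgradient = b - a^T x = 6.0
  y^{k+1} = -15.0 + 0.25*6.0 = -13.5
Dual objective at y_3 = -13.5: reduced costs (19.5, 89.0), box minimizer x = (0.0, 0.0)
g(y_3) = b*y + (c1 - a1*y)*x1 + (c2 - a2*y)*x2 = 6*(-13.5) + 19.5*0.0 + 89.0*0.0 = -81.0 + 0.0 + 0.0 = -81.0


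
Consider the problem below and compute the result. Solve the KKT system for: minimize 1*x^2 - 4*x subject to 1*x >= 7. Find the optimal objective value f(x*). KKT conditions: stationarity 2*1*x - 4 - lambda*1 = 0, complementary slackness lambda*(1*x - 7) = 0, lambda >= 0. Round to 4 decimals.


Step 1: Try lambda = 0 (constraint inactive).
x_unc = 4/(2*1) = 2.0
Check: 1*2.0 = 2.0 < 7 -- violated!
Step 2: Constraint must be active: 1*x = 7
x* = 7/1 = 7.0
lambda = (2*1*7.0 - 4)/1 = 10.0
Step 3: Compute optimal value.
f(x*) = 1*7.0^2 - 4*7.0 = 21.0


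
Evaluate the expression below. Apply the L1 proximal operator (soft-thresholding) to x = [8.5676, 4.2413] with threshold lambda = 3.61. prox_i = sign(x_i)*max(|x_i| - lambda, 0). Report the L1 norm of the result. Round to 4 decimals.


Soft-thresholding with lambda = 3.61:
prox(8.5676) = sign(8.5676)*max(|8.5676| - 3.61, 0) = 4.9576
prox(4.2413) = sign(4.2413)*max(|4.2413| - 3.61, 0) = 0.6313
prox(x) = [4.9576, 0.6313]
||prox(x)||_1 = 4.9576 + 0.6313 = 5.5889


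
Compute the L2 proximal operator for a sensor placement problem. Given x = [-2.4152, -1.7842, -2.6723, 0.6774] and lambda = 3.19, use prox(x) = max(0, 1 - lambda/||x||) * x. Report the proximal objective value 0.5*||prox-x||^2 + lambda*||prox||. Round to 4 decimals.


Step 1: Compute ||x||.
||x|| = 4.0763
Step 2: Compute scaling factor.
scale = max(0, 1 - 3.19/4.0763) = 0.2174
Step 3: prox(x) = [-0.5252, -0.388, -0.5811, 0.1473]
||prox(x)|| = 0.8863
Step 4: Proximal objective.
0.5*||prox-x||^2 = 5.0881
lambda*||prox|| = 2.8273
Total = 7.9155


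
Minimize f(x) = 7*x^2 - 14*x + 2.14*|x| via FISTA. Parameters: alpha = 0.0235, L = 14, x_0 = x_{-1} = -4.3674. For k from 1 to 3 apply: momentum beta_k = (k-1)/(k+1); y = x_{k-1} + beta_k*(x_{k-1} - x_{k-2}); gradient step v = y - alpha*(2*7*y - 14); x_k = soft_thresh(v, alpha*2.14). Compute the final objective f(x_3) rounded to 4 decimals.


FISTA on f(x) = 7*x^2 - 14*x + 2.14*|x|
L = 14, alpha = 0.0235
Iteration 1: beta = 0.0, y = -4.3674 + 0.0*(-4.3674 + 4.3674) = -4.3674
  grad(y) = -75.1436, v = y - alpha*grad = -2.6015
  prox(v) = soft_thresh(-2.6015, 0.0503) = -2.5512
Iteration 2: beta = 0.3333, y = -2.5512 + 0.3333*(-2.5512 + 4.3674) = -1.9458
  grad(y) = -41.2419, v = y - alpha*grad = -0.9767
  prox(v) = soft_thresh(-0.9767, 0.0503) = -0.9264
Iteration 3: beta = 0.5, y = -0.9264 + 0.5*(-0.9264 + 2.5512) = -0.1139
  grad(y) = -15.5952, v = y - alpha*grad = 0.2525
  prox(v) = soft_thresh(0.2525, 0.0503) = 0.2023
f(x_3) = 7*0.2023^2 - 14*0.2023 + 2.14*|0.2023| = -2.1124


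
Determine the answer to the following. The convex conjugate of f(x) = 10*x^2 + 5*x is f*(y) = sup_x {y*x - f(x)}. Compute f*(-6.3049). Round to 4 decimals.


f*(y) = sup_x {y*x - a*x^2 - b*x} = sup_x {(y-b)*x - a*x^2}
FOC: (y - b) - 2a*x = 0 => x* = (y - b)/(2a)
x* = (-6.3049 - 5)/(2*10) = -0.5652
f*(-6.3049) = (y-b)^2/(4a) = (-6.3049 - 5)^2/(4*10)
= 127.8008/40 = 3.195


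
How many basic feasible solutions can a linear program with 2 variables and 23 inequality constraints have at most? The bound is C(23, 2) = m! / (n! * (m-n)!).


Each vertex corresponds to some choice of n active constraints out of m, so the number of vertices is at most C(m, n) = m! / (n!(m-n)!).
m = 23, n = 2
Numerator: 23 * 22
Denominator: 2! = 2
C(23, 2) = 253


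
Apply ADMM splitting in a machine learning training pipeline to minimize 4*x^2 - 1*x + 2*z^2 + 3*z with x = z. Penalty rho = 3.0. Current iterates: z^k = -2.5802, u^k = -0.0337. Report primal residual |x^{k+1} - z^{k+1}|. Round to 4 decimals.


ADMM iteration with rho = 3.0, z^k = -2.5802, u^k = -0.0337
Step 1: x-update.
Minimize 4*x^2 - 1*x + (3.0/2)*(x + 2.5802 - 0.0337)^2
FOC: (2*4 + 3.0)*x = 1 + 3.0*(-2.5802 + 0.0337)
x^{k+1} = -0.6036
Step 2: z-update.
Minimize 2*z^2 + 3*z + (3.0/2)*(-0.6036 - z - 0.0337)^2
FOC: (2*2 + 3.0)*z = -3 + 3.0*(-0.6036 - 0.0337)
z^{k+1} = -0.7017
Step 3: u-update.
u^{k+1} = -0.0337 - 0.6036 + 0.7017 = 0.0644
Step 4: Primal residual = |-0.6036 + 0.7017| = 0.0981


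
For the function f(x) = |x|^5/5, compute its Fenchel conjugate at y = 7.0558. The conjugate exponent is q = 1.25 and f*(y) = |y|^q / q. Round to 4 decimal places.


The conjugate exponent q satisfies 1/p + 1/q = 1.
p = 5, so q = 5/(5 - 1) = 1.25
|y|^q = 7.0558^1.25 = 11.4996
f*(7.0558) = 11.4996 / 1.25 = 9.1997


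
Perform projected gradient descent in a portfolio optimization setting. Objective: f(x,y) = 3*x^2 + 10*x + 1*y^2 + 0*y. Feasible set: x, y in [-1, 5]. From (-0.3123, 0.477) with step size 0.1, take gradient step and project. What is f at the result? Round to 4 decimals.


Step 1: Compute gradient at (-0.3123, 0.477).
grad_x = 2*3*-0.3123 + 10 = 8.1262
grad_y = 2*1*0.477 + 0 = 0.954
Step 2: Gradient step.
x_raw = -0.3123 - 0.1*8.1262 = -1.1249
y_raw = 0.477 - 0.1*0.954 = 0.3816
Step 3: Project onto [-1, 5].
x_proj = clip(-1.1249) = -1.0
y_proj = clip(0.3816) = 0.3816
Step 4: Evaluate f.
f(-1.0, 0.3816) = -6.8544


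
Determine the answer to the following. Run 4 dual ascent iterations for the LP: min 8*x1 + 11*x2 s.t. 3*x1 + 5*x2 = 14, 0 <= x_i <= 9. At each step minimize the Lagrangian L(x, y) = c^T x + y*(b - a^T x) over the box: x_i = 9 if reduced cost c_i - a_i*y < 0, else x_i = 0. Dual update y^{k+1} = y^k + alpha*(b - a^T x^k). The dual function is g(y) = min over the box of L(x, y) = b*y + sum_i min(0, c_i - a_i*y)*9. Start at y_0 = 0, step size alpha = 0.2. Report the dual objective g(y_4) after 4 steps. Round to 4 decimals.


Dual ascent for LP: min 8*x1 + 11*x2, 3*x1 + 5*x2 = 14, 0 <= x_i <= 9
Step 1: y^k = 0.0, reduced costs: (8.0, 11.0)
  x^k = (0.0, 0.0), subgradient = b - a^T x = 14.0
  y^{k+1} = 0.0 + 0.2*14.0 = 2.8
Step 2: y^k = 2.8, reduced costs: (-0.4, -3.0)
  x^k = (9.0, 9.0), subgradient = b - a^T x = -58.0
  y^{k+1} = 2.8 + 0.2*-58.0 = -8.8
Step 3: y^k = -8.8, reduced costs: (34.4, 55.0)
  x^k = (0.0, 0.0), subgradient = b - a^T x = 14.0
  y^{k+1} = -8.8 + 0.2*14.0 = -6.0
Step 4: y^k = -6.0, reduced costs: (26.0, 41.0)
  x^k = (0.0, 0.0), subgradient = b - a^T x = 14.0
  y^{k+1} = -6.0 + 0.2*14.0 = -3.2
Dual objective at y_4 = -3.2: reduced costs (17.6, 27.0), box minimizer x = (0.0, 0.0)
g(y_4) = b*y + (c1 - a1*y)*x1 + (c2 - a2*y)*x2 = 14*(-3.2) + 17.6*0.0 + 27.0*0.0 = -44.8 + 0.0 + 0.0 = -44.8


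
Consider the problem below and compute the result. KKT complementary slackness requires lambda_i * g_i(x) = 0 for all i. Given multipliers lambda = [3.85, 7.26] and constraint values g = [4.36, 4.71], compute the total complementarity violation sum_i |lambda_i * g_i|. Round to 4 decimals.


KKT complementary slackness check:
lambda_1 * g_1 = 3.85 * 4.36 = 16.786
lambda_2 * g_2 = 7.26 * 4.71 = 34.1946
Total violation = 16.786 + 34.1946 = 50.9806


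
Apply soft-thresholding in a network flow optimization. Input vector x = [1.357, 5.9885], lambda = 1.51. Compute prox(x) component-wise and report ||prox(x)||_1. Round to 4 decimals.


Soft-thresholding with lambda = 1.51:
prox(1.357) = sign(1.357)*max(|1.357| - 1.51, 0) = 0.0
prox(5.9885) = sign(5.9885)*max(|5.9885| - 1.51, 0) = 4.4785
prox(x) = [0.0, 4.4785]
||prox(x)||_1 = 0.0 + 4.4785 = 4.4785


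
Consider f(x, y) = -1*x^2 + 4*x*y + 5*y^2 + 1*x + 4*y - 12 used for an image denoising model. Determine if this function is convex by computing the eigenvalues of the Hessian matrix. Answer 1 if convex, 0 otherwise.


The Hessian of f(x,y) = -1*x^2 + 4*x*y + 5*y^2 + 1*x + 4*y - 12 is:
H = [[-2, 4], [4, 10]]
Trace = -2 + 10 = 8
Determinant = -2*10 - (4)^2 = -36
Discriminant = (8)^2 - 4*-36 = 208.0
Eigenvalues: lambda_1 = -3.2111, lambda_2 = 11.2111
The function is not convex.

0


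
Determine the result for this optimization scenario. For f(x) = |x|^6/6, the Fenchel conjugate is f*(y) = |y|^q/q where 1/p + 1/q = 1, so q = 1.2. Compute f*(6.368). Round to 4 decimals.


The conjugate exponent q satisfies 1/p + 1/q = 1.
p = 6, so q = 6/(6 - 1) = 1.2
|y|^q = 6.368^1.2 = 9.2215
f*(6.368) = 9.2215 / 1.2 = 7.6846


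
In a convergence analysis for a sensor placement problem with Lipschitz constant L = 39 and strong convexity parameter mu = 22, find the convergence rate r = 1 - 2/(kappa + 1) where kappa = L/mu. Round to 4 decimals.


Step 1: Compute the condition number.
kappa = L/mu = 39/22 = 1.7727
Step 2: Compute the convergence rate.
r = 1 - 2/(kappa + 1) = 1 - 2*mu/(L + mu) = (L - mu)/(L + mu) = 17/61 = 0.2787


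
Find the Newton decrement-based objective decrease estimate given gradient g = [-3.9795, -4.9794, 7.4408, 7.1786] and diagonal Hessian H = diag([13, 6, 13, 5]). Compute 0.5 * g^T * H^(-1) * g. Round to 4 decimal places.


Step 1: H is diagonal, so H^(-1) * g = [-0.3061, -0.8299, 0.5724, 1.4357].
Step 2: g^T H^(-1) g = sum_i g_i^2 / H_ii
  = (-3.9795)^2/13 + (-4.9794)^2/6 + (7.4408)^2/13 + (7.1786)^2/5
  = 1.2182 + 4.1324 + 4.2589 + 10.3065 = 19.9159
Step 3: Objective decrease = 0.5 * g^T H^(-1) g = 9.958


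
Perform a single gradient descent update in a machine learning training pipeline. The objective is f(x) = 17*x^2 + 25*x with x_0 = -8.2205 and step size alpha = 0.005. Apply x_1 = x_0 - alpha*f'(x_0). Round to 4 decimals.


We compute the gradient at x_0 and apply the update.
f'(x) = 34*x + 25
f'(-8.2205) = 34*-8.2205 + 25 = -254.497
x_1 = -8.2205 - 0.005*-254.497 = -6.948


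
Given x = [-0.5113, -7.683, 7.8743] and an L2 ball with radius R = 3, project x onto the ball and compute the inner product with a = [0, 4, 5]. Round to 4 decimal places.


Step 1: Compute ||x|| (intermediates to 6 decimals).
||x|| = sqrt((-0.5113)^2 + (-7.683)^2 + 7.8743^2) = 11.013379
Step 2: Project.
Since ||x|| > R, scale = R/||x|| = 3/11.013379 = 0.272396, proj(x) = scale * x
proj(x) = [-0.139276, -2.092818, 2.144928]
Step 3: Dot product.
a^T * proj(x) = 0*(-0.139276) + 4*(-2.092818) + 5*2.144928 = 2.3534


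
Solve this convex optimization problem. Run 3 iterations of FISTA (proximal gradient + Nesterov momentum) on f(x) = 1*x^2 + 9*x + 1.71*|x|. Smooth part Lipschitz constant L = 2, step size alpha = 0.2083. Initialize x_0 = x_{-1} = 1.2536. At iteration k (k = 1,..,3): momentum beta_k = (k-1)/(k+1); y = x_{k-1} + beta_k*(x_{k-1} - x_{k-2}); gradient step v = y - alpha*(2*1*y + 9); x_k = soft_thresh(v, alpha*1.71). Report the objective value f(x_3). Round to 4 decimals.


FISTA on f(x) = 1*x^2 + 9*x + 1.71*|x|
L = 2, alpha = 0.2083
Iteration 1: beta = 0.0, y = 1.2536 + 0.0*(1.2536 - 1.2536) = 1.2536
  grad(y) = 11.5072, v = y - alpha*grad = -1.1433
  prox(v) = soft_thresh(-1.1433, 0.3562) = -0.7872
Iteration 2: beta = 0.3333, y = -0.7872 + 0.3333*(-0.7872 - 1.2536) = -1.4674
  grad(y) = 6.0652, v = y - alpha*grad = -2.7308
  prox(v) = soft_thresh(-2.7308, 0.3562) = -2.3746
Iteration 3: beta = 0.5, y = -2.3746 + 0.5*(-2.3746 + 0.7872) = -3.1683
  grad(y) = 2.6634, v = y - alpha*grad = -3.7231
  prox(v) = soft_thresh(-3.7231, 0.3562) = -3.3669
f(x_3) = 1*(-3.3669)^2 + 9*(-3.3669) + 1.71*|-3.3669| = -13.2087


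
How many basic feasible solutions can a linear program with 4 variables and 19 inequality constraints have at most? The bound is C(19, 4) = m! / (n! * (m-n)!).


Each vertex corresponds to some choice of n active constraints out of m, so the number of vertices is at most C(m, n) = m! / (n!(m-n)!).
m = 19, n = 4
Numerator: 19 * 18 * 17 * 16
Denominator: 4! = 24
C(19, 4) = 3876


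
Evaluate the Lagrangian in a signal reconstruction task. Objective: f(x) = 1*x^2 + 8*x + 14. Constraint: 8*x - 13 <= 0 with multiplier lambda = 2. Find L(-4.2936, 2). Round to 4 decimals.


Step 1: Evaluate f(x).
f(-4.2936) = 1*(-4.2936)^2 + 8*(-4.2936) + 14 = -1.9138
Step 2: Evaluate g(x).
g(-4.2936) = 8*-4.2936 - 13 = -47.3488
Step 3: Compute Lagrangian.
L = -1.9138 + 2*-47.3488 = -96.6114


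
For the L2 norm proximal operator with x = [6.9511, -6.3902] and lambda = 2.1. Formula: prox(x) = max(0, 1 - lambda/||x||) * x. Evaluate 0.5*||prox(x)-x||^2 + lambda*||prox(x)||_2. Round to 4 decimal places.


Step 1: Compute ||x||.
||x|| = 9.4421
Step 2: Compute scaling factor.
scale = max(0, 1 - 2.1/9.4421) = 0.7776
Step 3: prox(x) = [5.4051, -4.969]
||prox(x)|| = 7.3421
Step 4: Proximal objective.
0.5*||prox-x||^2 = 2.205
lambda*||prox|| = 15.4184
Total = 17.6233


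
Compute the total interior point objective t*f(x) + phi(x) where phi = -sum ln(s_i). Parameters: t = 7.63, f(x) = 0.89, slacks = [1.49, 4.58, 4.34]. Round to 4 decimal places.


Step 1: Compute log-barrier.
ln values: [0.3988, 1.5217, 1.4679]
phi = -(0.3988 + 1.5217 + 1.4679) = -3.3883
Step 2: Compute augmented objective.
t*f(x) = 7.63*0.89 = 6.7907
Total = 6.7907 - 3.3883 = 3.4024


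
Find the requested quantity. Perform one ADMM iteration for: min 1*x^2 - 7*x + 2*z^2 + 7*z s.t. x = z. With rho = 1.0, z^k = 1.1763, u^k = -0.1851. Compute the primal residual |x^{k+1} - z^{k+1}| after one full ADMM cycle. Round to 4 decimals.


ADMM iteration with rho = 1.0, z^k = 1.1763, u^k = -0.1851
Step 1: x-update.
Minimize 1*x^2 - 7*x + (1.0/2)*(x - 1.1763 - 0.1851)^2
FOC: (2*1 + 1.0)*x = 7 + 1.0*(1.1763 + 0.1851)
x^{k+1} = 2.7871
Step 2: z-update.
Minimize 2*z^2 + 7*z + (1.0/2)*(2.7871 - z - 0.1851)^2
FOC: (2*2 + 1.0)*z = -7 + 1.0*(2.7871 - 0.1851)
z^{k+1} = -0.8796
Step 3: u-update.
u^{k+1} = -0.1851 + 2.7871 + 0.8796 = 3.4816
Step 4: Primal residual = |2.7871 + 0.8796| = 3.6667


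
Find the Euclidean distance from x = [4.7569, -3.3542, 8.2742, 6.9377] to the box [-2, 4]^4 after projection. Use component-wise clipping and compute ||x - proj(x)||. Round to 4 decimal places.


Project each component onto [-2, 4].
clip(4.7569) = 4.0, clip(-3.3542) = -2.0, clip(8.2742) = 4.0, clip(6.9377) = 4.0
Projection = [4.0, -2.0, 4.0, 4.0]
Squared diffs: [0.5729, 1.8339, 18.2688, 8.6301]
Distance = sqrt(29.3057) = 5.4135


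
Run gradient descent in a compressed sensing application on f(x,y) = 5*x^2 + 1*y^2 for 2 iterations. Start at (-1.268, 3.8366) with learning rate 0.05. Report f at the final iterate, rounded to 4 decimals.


Gradient descent on f(x,y) = 5*x^2 + 1*y^2.
Starting point: (-1.268, 3.8366), alpha = 0.05
Step 1: grad_x = 2*5*-1.268 = -12.68, grad_y = 2*1*3.8366 = 7.6732
  x_1 = -1.268 - 0.05*-12.68 = -0.634
  y_1 = 3.8366 - 0.05*7.6732 = 3.4529
Step 2: grad_x = 2*5*-0.634 = -6.34, grad_y = 2*1*3.4529 = 6.9059
  x_2 = -0.634 - 0.05*-6.34 = -0.317
  y_2 = 3.4529 - 0.05*6.9059 = 3.1076
f(-0.317, 3.1076) = 5*(-0.317)^2 + 1*3.1076^2 = 10.1599


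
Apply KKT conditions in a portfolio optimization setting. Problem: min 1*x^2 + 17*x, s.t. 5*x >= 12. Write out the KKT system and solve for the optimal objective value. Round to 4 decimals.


Step 1: Try lambda = 0 (constraint inactive).
x_unc = -17/(2*1) = -8.5
Check: 5*-8.5 = -42.5 < 12 -- violated!
Step 2: Constraint must be active: 5*x = 12
x* = 12/5 = 2.4
lambda = (2*1*2.4 + 17)/5 = 4.36
Step 3: Compute optimal value.
f(x*) = 1*2.4^2 + 17*2.4 = 46.56


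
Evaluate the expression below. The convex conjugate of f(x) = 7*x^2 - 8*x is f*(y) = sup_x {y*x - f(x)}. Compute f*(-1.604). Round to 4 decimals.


f*(y) = sup_x {y*x - a*x^2 - b*x} = sup_x {(y-b)*x - a*x^2}
FOC: (y - b) - 2a*x = 0 => x* = (y - b)/(2a)
x* = (-1.604 + 8)/(2*7) = 0.4569
f*(-1.604) = (y-b)^2/(4a) = (-1.604 + 8)^2/(4*7)
= 40.9088/28 = 1.461


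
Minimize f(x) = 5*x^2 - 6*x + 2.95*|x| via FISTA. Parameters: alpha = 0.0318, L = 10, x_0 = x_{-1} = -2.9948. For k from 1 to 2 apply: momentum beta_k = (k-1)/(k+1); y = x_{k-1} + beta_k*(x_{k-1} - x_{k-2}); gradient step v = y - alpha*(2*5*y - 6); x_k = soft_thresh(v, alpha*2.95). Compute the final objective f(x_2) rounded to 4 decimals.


FISTA on f(x) = 5*x^2 - 6*x + 2.95*|x|
L = 10, alpha = 0.0318
Iteration 1: beta = 0.0, y = -2.9948 + 0.0*(-2.9948 + 2.9948) = -2.9948
  grad(y) = -35.948, v = y - alpha*grad = -1.8517
  prox(v) = soft_thresh(-1.8517, 0.0938) = -1.7578
Iteration 2: beta = 0.3333, y = -1.7578 + 0.3333*(-1.7578 + 2.9948) = -1.3455
  grad(y) = -19.4552, v = y - alpha*grad = -0.7268
  prox(v) = soft_thresh(-0.7268, 0.0938) = -0.633
f(x_2) = 5*(-0.633)^2 - 6*(-0.633) + 2.95*|-0.633| = 7.6694


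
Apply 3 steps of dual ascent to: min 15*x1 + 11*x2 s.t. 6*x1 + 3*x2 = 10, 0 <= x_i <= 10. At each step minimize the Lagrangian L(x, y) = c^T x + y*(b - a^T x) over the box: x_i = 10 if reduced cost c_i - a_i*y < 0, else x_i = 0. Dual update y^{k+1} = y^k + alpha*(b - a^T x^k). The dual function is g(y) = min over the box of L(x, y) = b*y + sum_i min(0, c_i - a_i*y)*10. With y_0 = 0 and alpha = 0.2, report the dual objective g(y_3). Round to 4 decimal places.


Dual ascent for LP: min 15*x1 + 11*x2, 6*x1 + 3*x2 = 10, 0 <= x_i <= 10
Step 1: y^k = 0.0, reduced costs: (15.0, 11.0)
  x^k = (0.0, 0.0), subgradient = b - a^T x = 10.0
  y^{k+1} = 0.0 + 0.2*10.0 = 2.0
Step 2: y^k = 2.0, reduced costs: (3.0, 5.0)
  x^k = (0.0, 0.0), subgradient = b - a^T x = 10.0
  y^{k+1} = 2.0 + 0.2*10.0 = 4.0
Step 3: y^k = 4.0, reduced costs: (-9.0, -1.0)
  x^k = (10.0, 10.0), subgradient = b - a^T x = -80.0
  y^{k+1} = 4.0 + 0.2*-80.0 = -12.0
Dual objective at y_3 = -12.0: reduced costs (87.0, 47.0), box minimizer x = (0.0, 0.0)
g(y_3) = b*y + (c1 - a1*y)*x1 + (c2 - a2*y)*x2 = 10*(-12.0) + 87.0*0.0 + 47.0*0.0 = -120.0 + 0.0 + 0.0 = -120.0


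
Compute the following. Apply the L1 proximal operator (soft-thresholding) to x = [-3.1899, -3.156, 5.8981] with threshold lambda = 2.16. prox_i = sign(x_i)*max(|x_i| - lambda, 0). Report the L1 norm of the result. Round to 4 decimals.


Soft-thresholding with lambda = 2.16:
prox(-3.1899) = sign(-3.1899)*max(|-3.1899| - 2.16, 0) = -1.0299
prox(-3.156) = sign(-3.156)*max(|-3.156| - 2.16, 0) = -0.996
prox(5.8981) = sign(5.8981)*max(|5.8981| - 2.16, 0) = 3.7381
prox(x) = [-1.0299, -0.996, 3.7381]
||prox(x)||_1 = 1.0299 + 0.996 + 3.7381 = 5.764


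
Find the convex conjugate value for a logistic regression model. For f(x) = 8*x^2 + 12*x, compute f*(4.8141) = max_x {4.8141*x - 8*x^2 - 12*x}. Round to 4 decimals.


f*(y) = sup_x {y*x - a*x^2 - b*x} = sup_x {(y-b)*x - a*x^2}
FOC: (y - b) - 2a*x = 0 => x* = (y - b)/(2a)
x* = (4.8141 - 12)/(2*8) = -0.4491
f*(4.8141) = (y-b)^2/(4a) = (4.8141 - 12)^2/(4*8)
= 51.6372/32 = 1.6137


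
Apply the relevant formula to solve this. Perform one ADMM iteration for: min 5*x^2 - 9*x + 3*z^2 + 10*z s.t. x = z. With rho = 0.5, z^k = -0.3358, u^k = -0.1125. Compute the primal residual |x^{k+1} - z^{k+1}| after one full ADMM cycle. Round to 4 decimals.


ADMM iteration with rho = 0.5, z^k = -0.3358, u^k = -0.1125
Step 1: x-update.
Minimize 5*x^2 - 9*x + (0.5/2)*(x + 0.3358 - 0.1125)^2
FOC: (2*5 + 0.5)*x = 9 + 0.5*(-0.3358 + 0.1125)
x^{k+1} = 0.8465
Step 2: z-update.
Minimize 3*z^2 + 10*z + (0.5/2)*(0.8465 - z - 0.1125)^2
FOC: (2*3 + 0.5)*z = -10 + 0.5*(0.8465 - 0.1125)
z^{k+1} = -1.482
Step 3: u-update.
u^{k+1} = -0.1125 + 0.8465 + 1.482 = 2.216
Step 4: Primal residual = |0.8465 + 1.482| = 2.3285


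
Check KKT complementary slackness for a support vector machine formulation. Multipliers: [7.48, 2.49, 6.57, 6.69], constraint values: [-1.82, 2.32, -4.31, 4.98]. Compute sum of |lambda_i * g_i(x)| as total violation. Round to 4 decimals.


KKT complementary slackness check:
lambda_1 * g_1 = 7.48 * -1.82 = -13.6136
lambda_2 * g_2 = 2.49 * 2.32 = 5.7768
lambda_3 * g_3 = 6.57 * -4.31 = -28.3167
lambda_4 * g_4 = 6.69 * 4.98 = 33.3162
Total violation = 13.6136 + 5.7768 + 28.3167 + 33.3162 = 81.0233


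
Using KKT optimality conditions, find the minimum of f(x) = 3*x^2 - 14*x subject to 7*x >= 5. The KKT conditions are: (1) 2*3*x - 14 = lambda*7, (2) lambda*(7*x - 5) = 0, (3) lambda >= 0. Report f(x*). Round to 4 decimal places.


Step 1: Try lambda = 0 (constraint inactive).
Stationarity: 2*3*x - 14 = 0
x* = 14/(2*3) = 7/3 = 2.3333 (rounded; the exact value 7/3 is used below)
Check constraint: 7*2.3333 = 16.3331 >= 5 -- satisfied.
Step 2: Compute optimal value.
f(x*) = 3*(7/3)^2 - 14*(7/3) = -16.3333


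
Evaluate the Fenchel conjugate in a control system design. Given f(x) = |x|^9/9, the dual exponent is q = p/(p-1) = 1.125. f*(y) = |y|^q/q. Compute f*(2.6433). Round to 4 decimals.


The conjugate exponent q satisfies 1/p + 1/q = 1.
p = 9, so q = 9/(9 - 1) = 1.125
|y|^q = 2.6433^1.125 = 2.9848
f*(2.6433) = 2.9848 / 1.125 = 2.6532


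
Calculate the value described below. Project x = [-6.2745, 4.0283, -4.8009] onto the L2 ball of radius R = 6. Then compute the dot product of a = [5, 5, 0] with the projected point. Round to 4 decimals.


Step 1: Compute ||x|| (intermediates to 6 decimals).
||x|| = sqrt((-6.2745)^2 + 4.0283^2 + (-4.8009)^2) = 8.868212
Step 2: Project.
Since ||x|| > R, scale = R/||x|| = 6/8.868212 = 0.676574, proj(x) = scale * x
proj(x) = [-4.245164, 2.725443, -3.248164]
Step 3: Dot product.
a^T * proj(x) = 5*(-4.245164) + 5*2.725443 + 0*(-3.248164) = -7.5986


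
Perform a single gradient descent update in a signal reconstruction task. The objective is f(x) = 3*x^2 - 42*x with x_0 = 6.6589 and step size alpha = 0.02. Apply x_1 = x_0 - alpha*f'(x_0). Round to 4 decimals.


We compute the gradient at x_0 and apply the update.
f'(x) = 6*x - 42
f'(6.6589) = 6*6.6589 - 42 = -2.0466
x_1 = 6.6589 - 0.02*-2.0466 = 6.6998


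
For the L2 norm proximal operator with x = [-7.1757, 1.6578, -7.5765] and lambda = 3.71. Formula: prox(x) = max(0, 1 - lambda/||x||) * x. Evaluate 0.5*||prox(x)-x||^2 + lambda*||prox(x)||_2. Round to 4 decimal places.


Step 1: Compute ||x||.
||x|| = 10.5661
Step 2: Compute scaling factor.
scale = max(0, 1 - 3.71/10.5661) = 0.6489
Step 3: prox(x) = [-4.6561, 1.0757, -4.9162]
||prox(x)|| = 6.8561
Step 4: Proximal objective.
0.5*||prox-x||^2 = 6.8821
lambda*||prox|| = 25.4361
Total = 32.3182


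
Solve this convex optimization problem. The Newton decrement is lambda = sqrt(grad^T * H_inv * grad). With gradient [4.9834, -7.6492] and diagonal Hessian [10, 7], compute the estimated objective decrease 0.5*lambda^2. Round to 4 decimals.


Step 1: H is diagonal, so H^(-1) * g = [0.4983, -1.0927].
Step 2: g^T H^(-1) g = sum_i g_i^2 / H_ii
  = (4.9834)^2/10 + (-7.6492)^2/7
  = 2.4834 + 8.3586 = 10.842
Step 3: Objective decrease = 0.5 * g^T H^(-1) g = 5.421


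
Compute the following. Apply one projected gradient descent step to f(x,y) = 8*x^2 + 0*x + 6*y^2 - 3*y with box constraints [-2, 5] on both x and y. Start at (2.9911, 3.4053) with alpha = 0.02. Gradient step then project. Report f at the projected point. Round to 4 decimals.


Step 1: Compute gradient at (2.9911, 3.4053).
grad_x = 2*8*2.9911 + 0 = 47.8576
grad_y = 2*6*3.4053 - 3 = 37.8636
Step 2: Gradient step.
x_raw = 2.9911 - 0.02*47.8576 = 2.0339
y_raw = 3.4053 - 0.02*37.8636 = 2.648
Step 3: Project onto [-2, 5].
x_proj = clip(2.0339) = 2.0339
y_proj = clip(2.648) = 2.648
Step 4: Evaluate f.
f(2.0339, 2.648) = 67.2238


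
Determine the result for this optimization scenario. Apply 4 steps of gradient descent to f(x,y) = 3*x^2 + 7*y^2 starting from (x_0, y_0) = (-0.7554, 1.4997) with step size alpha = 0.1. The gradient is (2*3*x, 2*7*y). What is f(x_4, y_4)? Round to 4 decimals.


Gradient descent on f(x,y) = 3*x^2 + 7*y^2.
Starting point: (-0.7554, 1.4997), alpha = 0.1
Step 1: grad_x = 2*3*-0.7554 = -4.5324, grad_y = 2*7*1.4997 = 20.9958
  x_1 = -0.7554 - 0.1*-4.5324 = -0.3022
  y_1 = 1.4997 - 0.1*20.9958 = -0.5999
Step 2: grad_x = 2*3*-0.3022 = -1.813, grad_y = 2*7*-0.5999 = -8.3983
  x_2 = -0.3022 - 0.1*-1.813 = -0.1209
  y_2 = -0.5999 - 0.1*-8.3983 = 0.24
Step 3: grad_x = 2*3*-0.1209 = -0.7252, grad_y = 2*7*0.24 = 3.3593
  x_3 = -0.1209 - 0.1*-0.7252 = -0.0483
  y_3 = 0.24 - 0.1*3.3593 = -0.096
Step 4: grad_x = 2*3*-0.0483 = -0.2901, grad_y = 2*7*-0.096 = -1.3437
  x_4 = -0.0483 - 0.1*-0.2901 = -0.0193
  y_4 = -0.096 - 0.1*-1.3437 = 0.0384
f(-0.0193, 0.0384) = 3*(-0.0193)^2 + 7*0.0384^2 = 0.0114


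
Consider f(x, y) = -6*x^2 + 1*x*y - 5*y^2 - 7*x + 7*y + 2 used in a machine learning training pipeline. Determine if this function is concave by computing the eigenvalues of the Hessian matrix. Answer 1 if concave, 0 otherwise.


The Hessian of f(x,y) = -6*x^2 + 1*x*y - 5*y^2 - 7*x + 7*y + 2 is:
H = [[-12, 1], [1, -10]]
Trace = -12 - 10 = -22
Determinant = -12*-10 - (1)^2 = 119
Discriminant = (-22)^2 - 4*119 = 8.0
Eigenvalues: lambda_1 = -12.4142, lambda_2 = -9.5858
The function is concave.

1


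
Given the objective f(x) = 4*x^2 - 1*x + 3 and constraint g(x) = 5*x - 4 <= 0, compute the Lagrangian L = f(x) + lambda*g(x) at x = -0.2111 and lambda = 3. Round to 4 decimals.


Step 1: Evaluate f(x).
f(-0.2111) = 4*(-0.2111)^2 - 1*(-0.2111) + 3 = 3.3894
Step 2: Evaluate g(x).
g(-0.2111) = 5*-0.2111 - 4 = -5.0555
Step 3: Compute Lagrangian.
L = 3.3894 + 3*-5.0555 = -11.7771


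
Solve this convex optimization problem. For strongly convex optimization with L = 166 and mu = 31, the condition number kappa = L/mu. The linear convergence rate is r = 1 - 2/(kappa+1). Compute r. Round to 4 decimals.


Step 1: Compute the condition number.
kappa = L/mu = 166/31 = 5.3548
Step 2: Compute the convergence rate.
r = 1 - 2/(kappa + 1) = 1 - 2*mu/(L + mu) = (L - mu)/(L + mu) = 135/197 = 0.6853


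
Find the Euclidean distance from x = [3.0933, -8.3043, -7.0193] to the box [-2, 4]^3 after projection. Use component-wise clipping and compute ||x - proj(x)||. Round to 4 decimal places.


Project each component onto [-2, 4].
clip(3.0933) = 3.0933, clip(-8.3043) = -2.0, clip(-7.0193) = -2.0
Projection = [3.0933, -2.0, -2.0]
Squared diffs: [0.0, 39.7442, 25.1934]
Distance = sqrt(64.9376) = 8.0584


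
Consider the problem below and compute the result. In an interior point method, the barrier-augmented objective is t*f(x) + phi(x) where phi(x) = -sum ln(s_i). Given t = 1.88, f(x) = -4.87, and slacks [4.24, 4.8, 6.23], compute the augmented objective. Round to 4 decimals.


Step 1: Compute log-barrier.
ln values: [1.4446, 1.5686, 1.8294]
phi = -(1.4446 + 1.5686 + 1.8294) = -4.8426
Step 2: Compute augmented objective.
t*f(x) = 1.88*-4.87 = -9.1556
Total = -9.1556 - 4.8426 = -13.9982


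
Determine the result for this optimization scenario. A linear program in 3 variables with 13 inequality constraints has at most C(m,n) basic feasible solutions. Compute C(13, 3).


Each vertex corresponds to some choice of n active constraints out of m, so the number of vertices is at most C(m, n) = m! / (n!(m-n)!).
m = 13, n = 3
Numerator: 13 * 12 * 11
Denominator: 3! = 6
C(13, 3) = 286


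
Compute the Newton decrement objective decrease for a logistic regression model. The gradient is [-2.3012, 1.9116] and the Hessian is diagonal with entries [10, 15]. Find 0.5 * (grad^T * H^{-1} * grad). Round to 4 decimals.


Step 1: H is diagonal, so H^(-1) * g = [-0.2301, 0.1274].
Step 2: g^T H^(-1) g = sum_i g_i^2 / H_ii
  = (-2.3012)^2/10 + (1.9116)^2/15
  = 0.5296 + 0.2436 = 0.7732
Step 3: Objective decrease = 0.5 * g^T H^(-1) g = 0.3866


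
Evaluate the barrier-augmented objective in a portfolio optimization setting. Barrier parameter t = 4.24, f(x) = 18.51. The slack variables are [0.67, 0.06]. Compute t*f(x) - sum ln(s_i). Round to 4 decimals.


Step 1: Compute log-barrier.
ln values: [-0.4005, -2.8134]
phi = -(-0.4005 - 2.8134) = 3.2139
Step 2: Compute augmented objective.
t*f(x) = 4.24*18.51 = 78.4824
Total = 78.4824 + 3.2139 = 81.6963


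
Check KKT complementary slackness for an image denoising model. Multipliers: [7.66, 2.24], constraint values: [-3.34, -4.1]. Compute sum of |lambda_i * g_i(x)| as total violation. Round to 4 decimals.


KKT complementary slackness check:
lambda_1 * g_1 = 7.66 * -3.34 = -25.5844
lambda_2 * g_2 = 2.24 * -4.1 = -9.184
Total violation = 25.5844 + 9.184 = 34.7684


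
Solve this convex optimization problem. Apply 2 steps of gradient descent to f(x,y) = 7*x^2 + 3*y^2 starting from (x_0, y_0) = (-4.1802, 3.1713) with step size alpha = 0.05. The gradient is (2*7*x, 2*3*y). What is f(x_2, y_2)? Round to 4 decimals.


Gradient descent on f(x,y) = 7*x^2 + 3*y^2.
Starting point: (-4.1802, 3.1713), alpha = 0.05
Step 1: grad_x = 2*7*-4.1802 = -58.5228, grad_y = 2*3*3.1713 = 19.0278
  x_1 = -4.1802 - 0.05*-58.5228 = -1.2541
  y_1 = 3.1713 - 0.05*19.0278 = 2.2199
Step 2: grad_x = 2*7*-1.2541 = -17.5568, grad_y = 2*3*2.2199 = 13.3195
  x_2 = -1.2541 - 0.05*-17.5568 = -0.3762
  y_2 = 2.2199 - 0.05*13.3195 = 1.5539
f(-0.3762, 1.5539) = 7*(-0.3762)^2 + 3*1.5539^2 = 8.2349


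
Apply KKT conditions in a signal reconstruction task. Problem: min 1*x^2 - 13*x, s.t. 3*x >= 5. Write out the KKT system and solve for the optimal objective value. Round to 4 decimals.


Step 1: Try lambda = 0 (constraint inactive).
Stationarity: 2*1*x - 13 = 0
x* = 13/(2*1) = 6.5
Check constraint: 3*6.5 = 19.5 >= 5 -- satisfied.
Step 2: Compute optimal value.
f(x*) = 1*6.5^2 - 13*6.5 = -42.25


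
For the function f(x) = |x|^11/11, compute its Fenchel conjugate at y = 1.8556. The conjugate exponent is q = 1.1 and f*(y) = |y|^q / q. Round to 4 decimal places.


The conjugate exponent q satisfies 1/p + 1/q = 1.
p = 11, so q = 11/(11 - 1) = 1.1
|y|^q = 1.8556^1.1 = 1.9739
f*(1.8556) = 1.9739 / 1.1 = 1.7945


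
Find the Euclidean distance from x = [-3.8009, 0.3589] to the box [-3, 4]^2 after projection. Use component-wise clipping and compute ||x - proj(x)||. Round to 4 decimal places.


Project each component onto [-3, 4].
clip(-3.8009) = -3.0, clip(0.3589) = 0.3589
Projection = [-3.0, 0.3589]
Squared diffs: [0.6414, 0.0]
Distance = sqrt(0.6414) = 0.8009


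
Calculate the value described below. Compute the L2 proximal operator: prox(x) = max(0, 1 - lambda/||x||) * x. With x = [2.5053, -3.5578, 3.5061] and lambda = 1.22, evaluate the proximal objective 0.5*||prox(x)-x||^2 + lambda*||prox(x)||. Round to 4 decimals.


Step 1: Compute ||x||.
||x|| = 5.5881
Step 2: Compute scaling factor.
scale = max(0, 1 - 1.22/5.5881) = 0.7817
Step 3: prox(x) = [1.9583, -2.7811, 2.7406]
||prox(x)|| = 4.3681
Step 4: Proximal objective.
0.5*||prox-x||^2 = 0.7442
lambda*||prox|| = 5.3291
Total = 6.0733


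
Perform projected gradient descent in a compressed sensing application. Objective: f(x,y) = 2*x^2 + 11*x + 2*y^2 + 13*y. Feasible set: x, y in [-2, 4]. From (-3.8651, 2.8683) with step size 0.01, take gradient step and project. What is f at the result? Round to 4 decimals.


Step 1: Compute gradient at (-3.8651, 2.8683).
grad_x = 2*2*-3.8651 + 11 = -4.4604
grad_y = 2*2*2.8683 + 13 = 24.4732
Step 2: Gradient step.
x_raw = -3.8651 - 0.01*-4.4604 = -3.8205
y_raw = 2.8683 - 0.01*24.4732 = 2.6236
Step 3: Project onto [-2, 4].
x_proj = clip(-3.8205) = -2.0
y_proj = clip(2.6236) = 2.6236
Step 4: Evaluate f.
f(-2.0, 2.6236) = 33.8726


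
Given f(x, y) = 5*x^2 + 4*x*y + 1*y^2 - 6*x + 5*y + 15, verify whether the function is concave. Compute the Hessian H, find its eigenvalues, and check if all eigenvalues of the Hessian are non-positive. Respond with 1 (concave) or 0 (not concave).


The Hessian of f(x,y) = 5*x^2 + 4*x*y + 1*y^2 - 6*x + 5*y + 15 is:
H = [[10, 4], [4, 2]]
Trace = 10 + 2 = 12
Determinant = 10*2 - (4)^2 = 4
Discriminant = (12)^2 - 4*4 = 128.0
Eigenvalues: lambda_1 = 0.3431, lambda_2 = 11.6569
The function is not concave.

0


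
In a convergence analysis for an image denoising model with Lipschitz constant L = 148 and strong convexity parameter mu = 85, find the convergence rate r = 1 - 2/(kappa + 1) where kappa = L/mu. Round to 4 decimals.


Step 1: Compute the condition number.
kappa = L/mu = 148/85 = 1.7412
Step 2: Compute the convergence rate.
r = 1 - 2/(kappa + 1) = 1 - 2*mu/(L + mu) = (L - mu)/(L + mu) = 63/233 = 0.2704


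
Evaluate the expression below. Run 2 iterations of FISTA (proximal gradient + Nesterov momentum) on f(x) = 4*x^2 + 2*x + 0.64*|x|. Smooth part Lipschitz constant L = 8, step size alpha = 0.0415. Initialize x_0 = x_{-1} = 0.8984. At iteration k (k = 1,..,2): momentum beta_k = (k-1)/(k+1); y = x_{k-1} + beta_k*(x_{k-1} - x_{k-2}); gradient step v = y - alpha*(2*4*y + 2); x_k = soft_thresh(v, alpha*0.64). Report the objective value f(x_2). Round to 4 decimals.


FISTA on f(x) = 4*x^2 + 2*x + 0.64*|x|
L = 8, alpha = 0.0415
Iteration 1: beta = 0.0, y = 0.8984 + 0.0*(0.8984 - 0.8984) = 0.8984
  grad(y) = 9.1872, v = y - alpha*grad = 0.5171
  prox(v) = soft_thresh(0.5171, 0.0266) = 0.4906
Iteration 2: beta = 0.3333, y = 0.4906 + 0.3333*(0.4906 - 0.8984) = 0.3546
  grad(y) = 4.837, v = y - alpha*grad = 0.1539
  prox(v) = soft_thresh(0.1539, 0.0266) = 0.1273
f(x_2) = 4*0.1273^2 + 2*0.1273 + 0.64*|0.1273| = 0.401


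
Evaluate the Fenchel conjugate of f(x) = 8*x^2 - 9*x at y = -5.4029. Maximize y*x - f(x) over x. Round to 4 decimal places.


f*(y) = sup_x {y*x - a*x^2 - b*x} = sup_x {(y-b)*x - a*x^2}
FOC: (y - b) - 2a*x = 0 => x* = (y - b)/(2a)
x* = (-5.4029 + 9)/(2*8) = 0.2248
f*(-5.4029) = (y-b)^2/(4a) = (-5.4029 + 9)^2/(4*8)
= 12.9391/32 = 0.4043


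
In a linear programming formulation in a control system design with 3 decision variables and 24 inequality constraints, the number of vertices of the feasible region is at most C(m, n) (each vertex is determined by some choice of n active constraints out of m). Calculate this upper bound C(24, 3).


Each vertex corresponds to some choice of n active constraints out of m, so the number of vertices is at most C(m, n) = m! / (n!(m-n)!).
m = 24, n = 3
Numerator: 24 * 23 * 22
Denominator: 3! = 6
C(24, 3) = 2024


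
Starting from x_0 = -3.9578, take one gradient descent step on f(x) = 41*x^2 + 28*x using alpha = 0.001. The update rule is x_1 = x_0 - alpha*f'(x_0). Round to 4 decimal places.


We compute the gradient at x_0 and apply the update.
f'(x) = 82*x + 28
f'(-3.9578) = 82*-3.9578 + 28 = -296.5396
x_1 = -3.9578 - 0.001*-296.5396 = -3.6613


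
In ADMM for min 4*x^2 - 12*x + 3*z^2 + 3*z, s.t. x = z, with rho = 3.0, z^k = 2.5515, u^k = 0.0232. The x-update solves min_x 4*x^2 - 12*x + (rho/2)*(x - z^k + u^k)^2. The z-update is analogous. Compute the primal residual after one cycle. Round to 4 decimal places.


ADMM iteration with rho = 3.0, z^k = 2.5515, u^k = 0.0232
Step 1: x-update.
Minimize 4*x^2 - 12*x + (3.0/2)*(x - 2.5515 + 0.0232)^2
FOC: (2*4 + 3.0)*x = 12 + 3.0*(2.5515 - 0.0232)
x^{k+1} = 1.7804
Step 2: z-update.
Minimize 3*z^2 + 3*z + (3.0/2)*(1.7804 - z + 0.0232)^2
FOC: (2*3 + 3.0)*z = -3 + 3.0*(1.7804 + 0.0232)
z^{k+1} = 0.2679
Step 3: u-update.
u^{k+1} = 0.0232 + 1.7804 - 0.2679 = 1.5358
Step 4: Primal residual = |1.7804 - 0.2679| = 1.5126
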